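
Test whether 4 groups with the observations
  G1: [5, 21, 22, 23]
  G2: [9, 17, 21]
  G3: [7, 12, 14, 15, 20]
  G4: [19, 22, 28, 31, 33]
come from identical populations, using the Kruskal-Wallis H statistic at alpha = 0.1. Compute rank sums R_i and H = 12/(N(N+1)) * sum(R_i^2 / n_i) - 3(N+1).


Step 1: Combine all N = 17 observations and assign midranks.
sorted (value, group, rank): (5,G1,1), (7,G3,2), (9,G2,3), (12,G3,4), (14,G3,5), (15,G3,6), (17,G2,7), (19,G4,8), (20,G3,9), (21,G1,10.5), (21,G2,10.5), (22,G1,12.5), (22,G4,12.5), (23,G1,14), (28,G4,15), (31,G4,16), (33,G4,17)
Step 2: Sum ranks within each group.
R_1 = 38 (n_1 = 4)
R_2 = 20.5 (n_2 = 3)
R_3 = 26 (n_3 = 5)
R_4 = 68.5 (n_4 = 5)
Step 3: H = 12/(N(N+1)) * sum(R_i^2/n_i) - 3(N+1)
     = 12/(17*18) * (38^2/4 + 20.5^2/3 + 26^2/5 + 68.5^2/5) - 3*18
     = 0.039216 * 1574.73 - 54
     = 7.754248.
Step 4: Ties present; correction factor C = 1 - 12/(17^3 - 17) = 0.997549. Corrected H = 7.754248 / 0.997549 = 7.773301.
Step 5: Under H0, H ~ chi^2(3); p-value = 0.050937.
Step 6: alpha = 0.1. reject H0.

H = 7.7733, df = 3, p = 0.050937, reject H0.


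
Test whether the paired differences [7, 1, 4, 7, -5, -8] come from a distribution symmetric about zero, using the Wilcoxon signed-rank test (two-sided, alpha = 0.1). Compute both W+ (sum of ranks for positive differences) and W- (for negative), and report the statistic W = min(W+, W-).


Step 1: Drop any zero differences (none here) and take |d_i|.
|d| = [7, 1, 4, 7, 5, 8]
Step 2: Midrank |d_i| (ties get averaged ranks).
ranks: |7|->4.5, |1|->1, |4|->2, |7|->4.5, |5|->3, |8|->6
Step 3: Attach original signs; sum ranks with positive sign and with negative sign.
W+ = 4.5 + 1 + 2 + 4.5 = 12
W- = 3 + 6 = 9
(Check: W+ + W- = 21 should equal n(n+1)/2 = 21.)
Step 4: Test statistic W = min(W+, W-) = 9.
Step 5: Ties in |d|, so use the tie-corrected normal approximation.
        E[W] = n(n+1)/4 = 6*7/4 = 10.5.
        Tie groups: |d|=7 (t=2); sum(t^3 - t) = 6.
        Var[W] = n(n+1)(2n+1)/24 - sum(t^3-t)/48 = 546/24 - 6/48 = 22.625.
        z = (W - E[W]) / sqrt(Var[W]) = (9 - 10.5) / 4.7566 = -0.3154.
        Two-sided p = 2*Phi(z) = 0.752494.
Step 6: alpha = 0.1. fail to reject H0.

W+ = 12, W- = 9, W = min = 9, p = 0.752494, fail to reject H0.


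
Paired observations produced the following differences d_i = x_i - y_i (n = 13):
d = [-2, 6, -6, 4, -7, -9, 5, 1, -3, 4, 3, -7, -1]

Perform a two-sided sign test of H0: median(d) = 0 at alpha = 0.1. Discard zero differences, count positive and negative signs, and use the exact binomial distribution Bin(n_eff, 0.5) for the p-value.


Step 1: Discard zero differences. Original n = 13; n_eff = number of nonzero differences = 13.
Nonzero differences (with sign): -2, +6, -6, +4, -7, -9, +5, +1, -3, +4, +3, -7, -1
Step 2: Count signs: positive = 6, negative = 7.
Step 3: Under H0: P(positive) = 0.5, so the number of positives S ~ Bin(13, 0.5).
Step 4: Two-sided exact p-value = sum of Bin(13,0.5) probabilities at or below the observed probability = 1.000000.
Step 5: alpha = 0.1. fail to reject H0.

n_eff = 13, pos = 6, neg = 7, p = 1.000000, fail to reject H0.


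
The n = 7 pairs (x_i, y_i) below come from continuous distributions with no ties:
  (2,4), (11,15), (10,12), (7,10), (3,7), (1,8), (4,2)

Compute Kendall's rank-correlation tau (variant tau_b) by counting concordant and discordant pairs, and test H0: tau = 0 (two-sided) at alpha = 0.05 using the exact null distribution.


Step 1: Enumerate the 21 unordered pairs (i,j) with i<j and classify each by sign(x_j-x_i) * sign(y_j-y_i).
  (1,2):dx=+9,dy=+11->C; (1,3):dx=+8,dy=+8->C; (1,4):dx=+5,dy=+6->C; (1,5):dx=+1,dy=+3->C
  (1,6):dx=-1,dy=+4->D; (1,7):dx=+2,dy=-2->D; (2,3):dx=-1,dy=-3->C; (2,4):dx=-4,dy=-5->C
  (2,5):dx=-8,dy=-8->C; (2,6):dx=-10,dy=-7->C; (2,7):dx=-7,dy=-13->C; (3,4):dx=-3,dy=-2->C
  (3,5):dx=-7,dy=-5->C; (3,6):dx=-9,dy=-4->C; (3,7):dx=-6,dy=-10->C; (4,5):dx=-4,dy=-3->C
  (4,6):dx=-6,dy=-2->C; (4,7):dx=-3,dy=-8->C; (5,6):dx=-2,dy=+1->D; (5,7):dx=+1,dy=-5->D
  (6,7):dx=+3,dy=-6->D
Step 2: C = 16, D = 5, total pairs = 21.
Step 3: tau = (C - D)/(n(n-1)/2) = (16 - 5)/21 = 0.523810.
Step 4: Exact two-sided p-value (enumerate n! = 5040 permutations of y under H0): p = 0.136111.
Step 5: alpha = 0.05. fail to reject H0.

tau_b = 0.5238 (C=16, D=5), p = 0.136111, fail to reject H0.


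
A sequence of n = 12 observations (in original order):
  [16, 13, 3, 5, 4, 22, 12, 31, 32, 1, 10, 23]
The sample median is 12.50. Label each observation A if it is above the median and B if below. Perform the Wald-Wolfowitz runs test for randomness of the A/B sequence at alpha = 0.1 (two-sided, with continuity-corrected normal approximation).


Step 1: Compute median = 12.50; label A = above, B = below.
Labels in order: AABBBABAABBA  (n_A = 6, n_B = 6)
Step 2: Count runs R = 7.
Step 3: Under H0 (random ordering), E[R] = 2*n_A*n_B/(n_A+n_B) + 1 = 2*6*6/12 + 1 = 7.0000.
        Var[R] = 2*n_A*n_B*(2*n_A*n_B - n_A - n_B) / ((n_A+n_B)^2 * (n_A+n_B-1)) = 4320/1584 = 2.7273.
        SD[R] = 1.6514.
Step 4: R = E[R], so z = 0 with no continuity correction.
Step 5: Two-sided p-value via normal approximation = 2*(1 - Phi(|z|)) = 1.000000.
Step 6: alpha = 0.1. fail to reject H0.

R = 7, z = 0.0000, p = 1.000000, fail to reject H0.


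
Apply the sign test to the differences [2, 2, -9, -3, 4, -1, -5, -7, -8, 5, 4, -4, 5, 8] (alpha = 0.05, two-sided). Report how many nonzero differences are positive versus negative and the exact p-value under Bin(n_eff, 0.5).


Step 1: Discard zero differences. Original n = 14; n_eff = number of nonzero differences = 14.
Nonzero differences (with sign): +2, +2, -9, -3, +4, -1, -5, -7, -8, +5, +4, -4, +5, +8
Step 2: Count signs: positive = 7, negative = 7.
Step 3: Under H0: P(positive) = 0.5, so the number of positives S ~ Bin(14, 0.5).
Step 4: Two-sided exact p-value = sum of Bin(14,0.5) probabilities at or below the observed probability = 1.000000.
Step 5: alpha = 0.05. fail to reject H0.

n_eff = 14, pos = 7, neg = 7, p = 1.000000, fail to reject H0.


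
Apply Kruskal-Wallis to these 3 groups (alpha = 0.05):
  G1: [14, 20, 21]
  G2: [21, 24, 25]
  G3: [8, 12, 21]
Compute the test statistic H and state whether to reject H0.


Step 1: Combine all N = 9 observations and assign midranks.
sorted (value, group, rank): (8,G3,1), (12,G3,2), (14,G1,3), (20,G1,4), (21,G1,6), (21,G2,6), (21,G3,6), (24,G2,8), (25,G2,9)
Step 2: Sum ranks within each group.
R_1 = 13 (n_1 = 3)
R_2 = 23 (n_2 = 3)
R_3 = 9 (n_3 = 3)
Step 3: H = 12/(N(N+1)) * sum(R_i^2/n_i) - 3(N+1)
     = 12/(9*10) * (13^2/3 + 23^2/3 + 9^2/3) - 3*10
     = 0.133333 * 259.667 - 30
     = 4.622222.
Step 4: Ties present; correction factor C = 1 - 24/(9^3 - 9) = 0.966667. Corrected H = 4.622222 / 0.966667 = 4.781609.
Step 5: Under H0, H ~ chi^2(2); p-value = 0.091556.
Step 6: alpha = 0.05. fail to reject H0.

H = 4.7816, df = 2, p = 0.091556, fail to reject H0.


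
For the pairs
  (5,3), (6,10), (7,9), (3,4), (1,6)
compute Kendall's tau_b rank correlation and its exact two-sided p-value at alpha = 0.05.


Step 1: Enumerate the 10 unordered pairs (i,j) with i<j and classify each by sign(x_j-x_i) * sign(y_j-y_i).
  (1,2):dx=+1,dy=+7->C; (1,3):dx=+2,dy=+6->C; (1,4):dx=-2,dy=+1->D; (1,5):dx=-4,dy=+3->D
  (2,3):dx=+1,dy=-1->D; (2,4):dx=-3,dy=-6->C; (2,5):dx=-5,dy=-4->C; (3,4):dx=-4,dy=-5->C
  (3,5):dx=-6,dy=-3->C; (4,5):dx=-2,dy=+2->D
Step 2: C = 6, D = 4, total pairs = 10.
Step 3: tau = (C - D)/(n(n-1)/2) = (6 - 4)/10 = 0.200000.
Step 4: Exact two-sided p-value (enumerate n! = 120 permutations of y under H0): p = 0.816667.
Step 5: alpha = 0.05. fail to reject H0.

tau_b = 0.2000 (C=6, D=4), p = 0.816667, fail to reject H0.


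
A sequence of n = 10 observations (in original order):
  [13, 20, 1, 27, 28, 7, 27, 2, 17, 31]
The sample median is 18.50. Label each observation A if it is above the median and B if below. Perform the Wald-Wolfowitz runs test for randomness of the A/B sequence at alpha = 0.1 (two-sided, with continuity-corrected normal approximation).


Step 1: Compute median = 18.50; label A = above, B = below.
Labels in order: BABAABABBA  (n_A = 5, n_B = 5)
Step 2: Count runs R = 8.
Step 3: Under H0 (random ordering), E[R] = 2*n_A*n_B/(n_A+n_B) + 1 = 2*5*5/10 + 1 = 6.0000.
        Var[R] = 2*n_A*n_B*(2*n_A*n_B - n_A - n_B) / ((n_A+n_B)^2 * (n_A+n_B-1)) = 2000/900 = 2.2222.
        SD[R] = 1.4907.
Step 4: Continuity-corrected z = (R - 0.5 - E[R]) / SD[R] = (8 - 0.5 - 6.0000) / 1.4907 = 1.0062.
Step 5: Two-sided p-value via normal approximation = 2*(1 - Phi(|z|)) = 0.314305.
Step 6: alpha = 0.1. fail to reject H0.

R = 8, z = 1.0062, p = 0.314305, fail to reject H0.


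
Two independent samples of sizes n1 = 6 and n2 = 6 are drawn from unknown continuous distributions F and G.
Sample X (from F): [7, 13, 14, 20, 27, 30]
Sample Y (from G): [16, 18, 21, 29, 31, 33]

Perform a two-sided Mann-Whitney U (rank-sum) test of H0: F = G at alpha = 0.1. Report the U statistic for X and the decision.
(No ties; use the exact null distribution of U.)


Step 1: Combine and sort all 12 observations; assign midranks.
sorted (value, group): (7,X), (13,X), (14,X), (16,Y), (18,Y), (20,X), (21,Y), (27,X), (29,Y), (30,X), (31,Y), (33,Y)
ranks: 7->1, 13->2, 14->3, 16->4, 18->5, 20->6, 21->7, 27->8, 29->9, 30->10, 31->11, 33->12
Step 2: Rank sum for X: R1 = 1 + 2 + 3 + 6 + 8 + 10 = 30.
Step 3: U_X = R1 - n1(n1+1)/2 = 30 - 6*7/2 = 30 - 21 = 9.
       U_Y = n1*n2 - U_X = 36 - 9 = 27.
Step 4: No ties, so the exact null distribution of U (based on enumerating the C(12,6) = 924 equally likely rank assignments) gives the two-sided p-value.
Step 5: p-value = 0.179654; compare to alpha = 0.1. fail to reject H0.

U_X = 9, p = 0.179654, fail to reject H0 at alpha = 0.1.


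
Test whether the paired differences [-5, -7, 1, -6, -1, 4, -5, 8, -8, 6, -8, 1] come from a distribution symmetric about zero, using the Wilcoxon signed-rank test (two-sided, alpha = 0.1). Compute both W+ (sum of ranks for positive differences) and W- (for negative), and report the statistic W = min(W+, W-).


Step 1: Drop any zero differences (none here) and take |d_i|.
|d| = [5, 7, 1, 6, 1, 4, 5, 8, 8, 6, 8, 1]
Step 2: Midrank |d_i| (ties get averaged ranks).
ranks: |5|->5.5, |7|->9, |1|->2, |6|->7.5, |1|->2, |4|->4, |5|->5.5, |8|->11, |8|->11, |6|->7.5, |8|->11, |1|->2
Step 3: Attach original signs; sum ranks with positive sign and with negative sign.
W+ = 2 + 4 + 11 + 7.5 + 2 = 26.5
W- = 5.5 + 9 + 7.5 + 2 + 5.5 + 11 + 11 = 51.5
(Check: W+ + W- = 78 should equal n(n+1)/2 = 78.)
Step 4: Test statistic W = min(W+, W-) = 26.5.
Step 5: Ties in |d|, so use the tie-corrected normal approximation.
        E[W] = n(n+1)/4 = 12*13/4 = 39.
        Tie groups: |d|=1 (t=3), |d|=5 (t=2), |d|=6 (t=2), |d|=8 (t=3); sum(t^3 - t) = 60.
        Var[W] = n(n+1)(2n+1)/24 - sum(t^3-t)/48 = 3900/24 - 60/48 = 161.25.
        z = (W - E[W]) / sqrt(Var[W]) = (26.5 - 39) / 12.6984 = -0.9844.
        Two-sided p = 2*Phi(z) = 0.324932.
Step 6: alpha = 0.1. fail to reject H0.

W+ = 26.5, W- = 51.5, W = min = 26.5, p = 0.324932, fail to reject H0.


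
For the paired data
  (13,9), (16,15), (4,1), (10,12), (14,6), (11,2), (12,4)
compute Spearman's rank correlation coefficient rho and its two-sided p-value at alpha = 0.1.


Step 1: Rank x and y separately (midranks; no ties here).
rank(x): 13->5, 16->7, 4->1, 10->2, 14->6, 11->3, 12->4
rank(y): 9->5, 15->7, 1->1, 12->6, 6->4, 2->2, 4->3
Step 2: d_i = R_x(i) - R_y(i); compute d_i^2.
  (5-5)^2=0, (7-7)^2=0, (1-1)^2=0, (2-6)^2=16, (6-4)^2=4, (3-2)^2=1, (4-3)^2=1
sum(d^2) = 22.
Step 3: rho = 1 - 6*22 / (7*(7^2 - 1)) = 1 - 132/336 = 0.607143.
Step 4: Under H0, t = rho * sqrt((n-2)/(1-rho^2)) = 1.7086 ~ t(5).
Step 5: Two-sided p-value from the t-distribution with 5 df = 0.148231.
Step 6: alpha = 0.1. fail to reject H0.

rho = 0.6071, p = 0.148231, fail to reject H0 at alpha = 0.1.


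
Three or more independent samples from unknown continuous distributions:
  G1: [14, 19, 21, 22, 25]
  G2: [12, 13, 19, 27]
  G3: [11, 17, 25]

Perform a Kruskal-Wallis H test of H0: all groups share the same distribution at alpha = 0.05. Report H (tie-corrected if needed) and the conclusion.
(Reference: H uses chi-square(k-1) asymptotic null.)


Step 1: Combine all N = 12 observations and assign midranks.
sorted (value, group, rank): (11,G3,1), (12,G2,2), (13,G2,3), (14,G1,4), (17,G3,5), (19,G1,6.5), (19,G2,6.5), (21,G1,8), (22,G1,9), (25,G1,10.5), (25,G3,10.5), (27,G2,12)
Step 2: Sum ranks within each group.
R_1 = 38 (n_1 = 5)
R_2 = 23.5 (n_2 = 4)
R_3 = 16.5 (n_3 = 3)
Step 3: H = 12/(N(N+1)) * sum(R_i^2/n_i) - 3(N+1)
     = 12/(12*13) * (38^2/5 + 23.5^2/4 + 16.5^2/3) - 3*13
     = 0.076923 * 517.612 - 39
     = 0.816346.
Step 4: Ties present; correction factor C = 1 - 12/(12^3 - 12) = 0.993007. Corrected H = 0.816346 / 0.993007 = 0.822095.
Step 5: Under H0, H ~ chi^2(2); p-value = 0.662955.
Step 6: alpha = 0.05. fail to reject H0.

H = 0.8221, df = 2, p = 0.662955, fail to reject H0.


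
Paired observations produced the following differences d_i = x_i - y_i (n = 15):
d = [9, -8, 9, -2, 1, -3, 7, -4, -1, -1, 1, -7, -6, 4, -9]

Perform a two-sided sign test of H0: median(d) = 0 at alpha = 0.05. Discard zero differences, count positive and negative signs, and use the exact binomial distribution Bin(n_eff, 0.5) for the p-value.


Step 1: Discard zero differences. Original n = 15; n_eff = number of nonzero differences = 15.
Nonzero differences (with sign): +9, -8, +9, -2, +1, -3, +7, -4, -1, -1, +1, -7, -6, +4, -9
Step 2: Count signs: positive = 6, negative = 9.
Step 3: Under H0: P(positive) = 0.5, so the number of positives S ~ Bin(15, 0.5).
Step 4: Two-sided exact p-value = sum of Bin(15,0.5) probabilities at or below the observed probability = 0.607239.
Step 5: alpha = 0.05. fail to reject H0.

n_eff = 15, pos = 6, neg = 9, p = 0.607239, fail to reject H0.


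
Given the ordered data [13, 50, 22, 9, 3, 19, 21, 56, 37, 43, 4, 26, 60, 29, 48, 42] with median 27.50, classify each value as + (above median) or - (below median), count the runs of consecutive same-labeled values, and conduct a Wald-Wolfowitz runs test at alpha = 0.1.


Step 1: Compute median = 27.50; label A = above, B = below.
Labels in order: BABBBBBAAABBAAAA  (n_A = 8, n_B = 8)
Step 2: Count runs R = 6.
Step 3: Under H0 (random ordering), E[R] = 2*n_A*n_B/(n_A+n_B) + 1 = 2*8*8/16 + 1 = 9.0000.
        Var[R] = 2*n_A*n_B*(2*n_A*n_B - n_A - n_B) / ((n_A+n_B)^2 * (n_A+n_B-1)) = 14336/3840 = 3.7333.
        SD[R] = 1.9322.
Step 4: Continuity-corrected z = (R + 0.5 - E[R]) / SD[R] = (6 + 0.5 - 9.0000) / 1.9322 = -1.2939.
Step 5: Two-sided p-value via normal approximation = 2*(1 - Phi(|z|)) = 0.195709.
Step 6: alpha = 0.1. fail to reject H0.

R = 6, z = -1.2939, p = 0.195709, fail to reject H0.


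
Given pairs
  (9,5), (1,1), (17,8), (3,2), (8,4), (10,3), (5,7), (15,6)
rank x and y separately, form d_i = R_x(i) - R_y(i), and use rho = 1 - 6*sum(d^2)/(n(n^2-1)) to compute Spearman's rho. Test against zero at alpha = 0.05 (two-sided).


Step 1: Rank x and y separately (midranks; no ties here).
rank(x): 9->5, 1->1, 17->8, 3->2, 8->4, 10->6, 5->3, 15->7
rank(y): 5->5, 1->1, 8->8, 2->2, 4->4, 3->3, 7->7, 6->6
Step 2: d_i = R_x(i) - R_y(i); compute d_i^2.
  (5-5)^2=0, (1-1)^2=0, (8-8)^2=0, (2-2)^2=0, (4-4)^2=0, (6-3)^2=9, (3-7)^2=16, (7-6)^2=1
sum(d^2) = 26.
Step 3: rho = 1 - 6*26 / (8*(8^2 - 1)) = 1 - 156/504 = 0.690476.
Step 4: Under H0, t = rho * sqrt((n-2)/(1-rho^2)) = 2.3382 ~ t(6).
Step 5: Two-sided p-value from the t-distribution with 6 df = 0.057990.
Step 6: alpha = 0.05. fail to reject H0.

rho = 0.6905, p = 0.057990, fail to reject H0 at alpha = 0.05.


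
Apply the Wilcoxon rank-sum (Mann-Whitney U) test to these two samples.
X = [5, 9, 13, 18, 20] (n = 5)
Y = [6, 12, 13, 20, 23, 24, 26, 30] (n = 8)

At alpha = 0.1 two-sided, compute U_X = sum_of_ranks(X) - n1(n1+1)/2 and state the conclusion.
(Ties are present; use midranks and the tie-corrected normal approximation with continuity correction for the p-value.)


Step 1: Combine and sort all 13 observations; assign midranks.
sorted (value, group): (5,X), (6,Y), (9,X), (12,Y), (13,X), (13,Y), (18,X), (20,X), (20,Y), (23,Y), (24,Y), (26,Y), (30,Y)
ranks: 5->1, 6->2, 9->3, 12->4, 13->5.5, 13->5.5, 18->7, 20->8.5, 20->8.5, 23->10, 24->11, 26->12, 30->13
Step 2: Rank sum for X: R1 = 1 + 3 + 5.5 + 7 + 8.5 = 25.
Step 3: U_X = R1 - n1(n1+1)/2 = 25 - 5*6/2 = 25 - 15 = 10.
       U_Y = n1*n2 - U_X = 40 - 10 = 30.
Step 4: Ties are present, so use the tie-corrected normal approximation (with continuity correction) for the p-value.
Step 5: p-value = 0.163169; compare to alpha = 0.1. fail to reject H0.

U_X = 10, p = 0.163169, fail to reject H0 at alpha = 0.1.


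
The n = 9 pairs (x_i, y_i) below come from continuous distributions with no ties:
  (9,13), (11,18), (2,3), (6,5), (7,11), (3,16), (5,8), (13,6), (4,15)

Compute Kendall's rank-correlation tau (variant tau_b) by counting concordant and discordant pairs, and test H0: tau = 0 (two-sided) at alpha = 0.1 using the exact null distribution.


Step 1: Enumerate the 36 unordered pairs (i,j) with i<j and classify each by sign(x_j-x_i) * sign(y_j-y_i).
  (1,2):dx=+2,dy=+5->C; (1,3):dx=-7,dy=-10->C; (1,4):dx=-3,dy=-8->C; (1,5):dx=-2,dy=-2->C
  (1,6):dx=-6,dy=+3->D; (1,7):dx=-4,dy=-5->C; (1,8):dx=+4,dy=-7->D; (1,9):dx=-5,dy=+2->D
  (2,3):dx=-9,dy=-15->C; (2,4):dx=-5,dy=-13->C; (2,5):dx=-4,dy=-7->C; (2,6):dx=-8,dy=-2->C
  (2,7):dx=-6,dy=-10->C; (2,8):dx=+2,dy=-12->D; (2,9):dx=-7,dy=-3->C; (3,4):dx=+4,dy=+2->C
  (3,5):dx=+5,dy=+8->C; (3,6):dx=+1,dy=+13->C; (3,7):dx=+3,dy=+5->C; (3,8):dx=+11,dy=+3->C
  (3,9):dx=+2,dy=+12->C; (4,5):dx=+1,dy=+6->C; (4,6):dx=-3,dy=+11->D; (4,7):dx=-1,dy=+3->D
  (4,8):dx=+7,dy=+1->C; (4,9):dx=-2,dy=+10->D; (5,6):dx=-4,dy=+5->D; (5,7):dx=-2,dy=-3->C
  (5,8):dx=+6,dy=-5->D; (5,9):dx=-3,dy=+4->D; (6,7):dx=+2,dy=-8->D; (6,8):dx=+10,dy=-10->D
  (6,9):dx=+1,dy=-1->D; (7,8):dx=+8,dy=-2->D; (7,9):dx=-1,dy=+7->D; (8,9):dx=-9,dy=+9->D
Step 2: C = 20, D = 16, total pairs = 36.
Step 3: tau = (C - D)/(n(n-1)/2) = (20 - 16)/36 = 0.111111.
Step 4: Exact two-sided p-value (enumerate n! = 362880 permutations of y under H0): p = 0.761414.
Step 5: alpha = 0.1. fail to reject H0.

tau_b = 0.1111 (C=20, D=16), p = 0.761414, fail to reject H0.


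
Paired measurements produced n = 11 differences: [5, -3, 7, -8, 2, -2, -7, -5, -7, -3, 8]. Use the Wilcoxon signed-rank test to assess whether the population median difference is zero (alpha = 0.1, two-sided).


Step 1: Drop any zero differences (none here) and take |d_i|.
|d| = [5, 3, 7, 8, 2, 2, 7, 5, 7, 3, 8]
Step 2: Midrank |d_i| (ties get averaged ranks).
ranks: |5|->5.5, |3|->3.5, |7|->8, |8|->10.5, |2|->1.5, |2|->1.5, |7|->8, |5|->5.5, |7|->8, |3|->3.5, |8|->10.5
Step 3: Attach original signs; sum ranks with positive sign and with negative sign.
W+ = 5.5 + 8 + 1.5 + 10.5 = 25.5
W- = 3.5 + 10.5 + 1.5 + 8 + 5.5 + 8 + 3.5 = 40.5
(Check: W+ + W- = 66 should equal n(n+1)/2 = 66.)
Step 4: Test statistic W = min(W+, W-) = 25.5.
Step 5: Ties in |d|, so use the tie-corrected normal approximation.
        E[W] = n(n+1)/4 = 11*12/4 = 33.
        Tie groups: |d|=2 (t=2), |d|=3 (t=2), |d|=5 (t=2), |d|=7 (t=3), |d|=8 (t=2); sum(t^3 - t) = 48.
        Var[W] = n(n+1)(2n+1)/24 - sum(t^3-t)/48 = 3036/24 - 48/48 = 125.5.
        z = (W - E[W]) / sqrt(Var[W]) = (25.5 - 33) / 11.2027 = -0.6695.
        Two-sided p = 2*Phi(z) = 0.503188.
Step 6: alpha = 0.1. fail to reject H0.

W+ = 25.5, W- = 40.5, W = min = 25.5, p = 0.503188, fail to reject H0.


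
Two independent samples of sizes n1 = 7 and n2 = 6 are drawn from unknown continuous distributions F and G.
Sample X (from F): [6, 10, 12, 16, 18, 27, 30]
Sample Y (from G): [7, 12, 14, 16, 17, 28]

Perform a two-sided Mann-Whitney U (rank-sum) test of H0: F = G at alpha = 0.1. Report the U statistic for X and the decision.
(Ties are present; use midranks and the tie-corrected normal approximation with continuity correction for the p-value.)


Step 1: Combine and sort all 13 observations; assign midranks.
sorted (value, group): (6,X), (7,Y), (10,X), (12,X), (12,Y), (14,Y), (16,X), (16,Y), (17,Y), (18,X), (27,X), (28,Y), (30,X)
ranks: 6->1, 7->2, 10->3, 12->4.5, 12->4.5, 14->6, 16->7.5, 16->7.5, 17->9, 18->10, 27->11, 28->12, 30->13
Step 2: Rank sum for X: R1 = 1 + 3 + 4.5 + 7.5 + 10 + 11 + 13 = 50.
Step 3: U_X = R1 - n1(n1+1)/2 = 50 - 7*8/2 = 50 - 28 = 22.
       U_Y = n1*n2 - U_X = 42 - 22 = 20.
Step 4: Ties are present, so use the tie-corrected normal approximation (with continuity correction) for the p-value.
Step 5: p-value = 0.942900; compare to alpha = 0.1. fail to reject H0.

U_X = 22, p = 0.942900, fail to reject H0 at alpha = 0.1.


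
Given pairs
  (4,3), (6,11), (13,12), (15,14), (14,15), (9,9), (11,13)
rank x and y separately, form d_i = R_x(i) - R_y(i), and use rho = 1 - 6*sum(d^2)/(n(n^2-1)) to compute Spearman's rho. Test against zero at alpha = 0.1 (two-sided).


Step 1: Rank x and y separately (midranks; no ties here).
rank(x): 4->1, 6->2, 13->5, 15->7, 14->6, 9->3, 11->4
rank(y): 3->1, 11->3, 12->4, 14->6, 15->7, 9->2, 13->5
Step 2: d_i = R_x(i) - R_y(i); compute d_i^2.
  (1-1)^2=0, (2-3)^2=1, (5-4)^2=1, (7-6)^2=1, (6-7)^2=1, (3-2)^2=1, (4-5)^2=1
sum(d^2) = 6.
Step 3: rho = 1 - 6*6 / (7*(7^2 - 1)) = 1 - 36/336 = 0.892857.
Step 4: Under H0, t = rho * sqrt((n-2)/(1-rho^2)) = 4.4333 ~ t(5).
Step 5: Two-sided p-value from the t-distribution with 5 df = 0.006807.
Step 6: alpha = 0.1. reject H0.

rho = 0.8929, p = 0.006807, reject H0 at alpha = 0.1.


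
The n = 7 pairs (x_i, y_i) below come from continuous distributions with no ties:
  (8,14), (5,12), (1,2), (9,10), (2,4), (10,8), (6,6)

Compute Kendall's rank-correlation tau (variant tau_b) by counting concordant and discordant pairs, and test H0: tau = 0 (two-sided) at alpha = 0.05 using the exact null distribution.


Step 1: Enumerate the 21 unordered pairs (i,j) with i<j and classify each by sign(x_j-x_i) * sign(y_j-y_i).
  (1,2):dx=-3,dy=-2->C; (1,3):dx=-7,dy=-12->C; (1,4):dx=+1,dy=-4->D; (1,5):dx=-6,dy=-10->C
  (1,6):dx=+2,dy=-6->D; (1,7):dx=-2,dy=-8->C; (2,3):dx=-4,dy=-10->C; (2,4):dx=+4,dy=-2->D
  (2,5):dx=-3,dy=-8->C; (2,6):dx=+5,dy=-4->D; (2,7):dx=+1,dy=-6->D; (3,4):dx=+8,dy=+8->C
  (3,5):dx=+1,dy=+2->C; (3,6):dx=+9,dy=+6->C; (3,7):dx=+5,dy=+4->C; (4,5):dx=-7,dy=-6->C
  (4,6):dx=+1,dy=-2->D; (4,7):dx=-3,dy=-4->C; (5,6):dx=+8,dy=+4->C; (5,7):dx=+4,dy=+2->C
  (6,7):dx=-4,dy=-2->C
Step 2: C = 15, D = 6, total pairs = 21.
Step 3: tau = (C - D)/(n(n-1)/2) = (15 - 6)/21 = 0.428571.
Step 4: Exact two-sided p-value (enumerate n! = 5040 permutations of y under H0): p = 0.238889.
Step 5: alpha = 0.05. fail to reject H0.

tau_b = 0.4286 (C=15, D=6), p = 0.238889, fail to reject H0.


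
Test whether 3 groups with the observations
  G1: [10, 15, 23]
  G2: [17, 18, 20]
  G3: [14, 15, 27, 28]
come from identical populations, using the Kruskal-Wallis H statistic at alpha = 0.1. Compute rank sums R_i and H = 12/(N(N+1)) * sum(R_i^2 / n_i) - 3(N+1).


Step 1: Combine all N = 10 observations and assign midranks.
sorted (value, group, rank): (10,G1,1), (14,G3,2), (15,G1,3.5), (15,G3,3.5), (17,G2,5), (18,G2,6), (20,G2,7), (23,G1,8), (27,G3,9), (28,G3,10)
Step 2: Sum ranks within each group.
R_1 = 12.5 (n_1 = 3)
R_2 = 18 (n_2 = 3)
R_3 = 24.5 (n_3 = 4)
Step 3: H = 12/(N(N+1)) * sum(R_i^2/n_i) - 3(N+1)
     = 12/(10*11) * (12.5^2/3 + 18^2/3 + 24.5^2/4) - 3*11
     = 0.109091 * 310.146 - 33
     = 0.834091.
Step 4: Ties present; correction factor C = 1 - 6/(10^3 - 10) = 0.993939. Corrected H = 0.834091 / 0.993939 = 0.839177.
Step 5: Under H0, H ~ chi^2(2); p-value = 0.657317.
Step 6: alpha = 0.1. fail to reject H0.

H = 0.8392, df = 2, p = 0.657317, fail to reject H0.


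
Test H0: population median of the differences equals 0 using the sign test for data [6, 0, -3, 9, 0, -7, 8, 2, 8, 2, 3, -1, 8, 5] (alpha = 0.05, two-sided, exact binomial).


Step 1: Discard zero differences. Original n = 14; n_eff = number of nonzero differences = 12.
Nonzero differences (with sign): +6, -3, +9, -7, +8, +2, +8, +2, +3, -1, +8, +5
Step 2: Count signs: positive = 9, negative = 3.
Step 3: Under H0: P(positive) = 0.5, so the number of positives S ~ Bin(12, 0.5).
Step 4: Two-sided exact p-value = sum of Bin(12,0.5) probabilities at or below the observed probability = 0.145996.
Step 5: alpha = 0.05. fail to reject H0.

n_eff = 12, pos = 9, neg = 3, p = 0.145996, fail to reject H0.


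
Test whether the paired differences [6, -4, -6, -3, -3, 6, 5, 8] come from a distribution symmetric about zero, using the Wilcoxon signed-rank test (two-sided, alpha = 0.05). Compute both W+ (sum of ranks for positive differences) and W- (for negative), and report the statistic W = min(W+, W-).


Step 1: Drop any zero differences (none here) and take |d_i|.
|d| = [6, 4, 6, 3, 3, 6, 5, 8]
Step 2: Midrank |d_i| (ties get averaged ranks).
ranks: |6|->6, |4|->3, |6|->6, |3|->1.5, |3|->1.5, |6|->6, |5|->4, |8|->8
Step 3: Attach original signs; sum ranks with positive sign and with negative sign.
W+ = 6 + 6 + 4 + 8 = 24
W- = 3 + 6 + 1.5 + 1.5 = 12
(Check: W+ + W- = 36 should equal n(n+1)/2 = 36.)
Step 4: Test statistic W = min(W+, W-) = 12.
Step 5: Ties in |d|, so use the tie-corrected normal approximation.
        E[W] = n(n+1)/4 = 8*9/4 = 18.
        Tie groups: |d|=3 (t=2), |d|=6 (t=3); sum(t^3 - t) = 30.
        Var[W] = n(n+1)(2n+1)/24 - sum(t^3-t)/48 = 1224/24 - 30/48 = 50.375.
        z = (W - E[W]) / sqrt(Var[W]) = (12 - 18) / 7.0975 = -0.8454.
        Two-sided p = 2*Phi(z) = 0.397908.
Step 6: alpha = 0.05. fail to reject H0.

W+ = 24, W- = 12, W = min = 12, p = 0.397908, fail to reject H0.


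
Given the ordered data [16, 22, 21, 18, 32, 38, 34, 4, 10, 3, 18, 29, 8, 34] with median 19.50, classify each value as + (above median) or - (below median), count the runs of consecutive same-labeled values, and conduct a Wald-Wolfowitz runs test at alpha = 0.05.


Step 1: Compute median = 19.50; label A = above, B = below.
Labels in order: BAABAAABBBBABA  (n_A = 7, n_B = 7)
Step 2: Count runs R = 8.
Step 3: Under H0 (random ordering), E[R] = 2*n_A*n_B/(n_A+n_B) + 1 = 2*7*7/14 + 1 = 8.0000.
        Var[R] = 2*n_A*n_B*(2*n_A*n_B - n_A - n_B) / ((n_A+n_B)^2 * (n_A+n_B-1)) = 8232/2548 = 3.2308.
        SD[R] = 1.7974.
Step 4: R = E[R], so z = 0 with no continuity correction.
Step 5: Two-sided p-value via normal approximation = 2*(1 - Phi(|z|)) = 1.000000.
Step 6: alpha = 0.05. fail to reject H0.

R = 8, z = 0.0000, p = 1.000000, fail to reject H0.


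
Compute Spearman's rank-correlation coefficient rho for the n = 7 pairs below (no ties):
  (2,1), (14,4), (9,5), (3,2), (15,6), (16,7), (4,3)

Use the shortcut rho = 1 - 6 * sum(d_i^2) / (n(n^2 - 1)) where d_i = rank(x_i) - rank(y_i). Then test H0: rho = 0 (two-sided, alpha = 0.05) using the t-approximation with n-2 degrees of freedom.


Step 1: Rank x and y separately (midranks; no ties here).
rank(x): 2->1, 14->5, 9->4, 3->2, 15->6, 16->7, 4->3
rank(y): 1->1, 4->4, 5->5, 2->2, 6->6, 7->7, 3->3
Step 2: d_i = R_x(i) - R_y(i); compute d_i^2.
  (1-1)^2=0, (5-4)^2=1, (4-5)^2=1, (2-2)^2=0, (6-6)^2=0, (7-7)^2=0, (3-3)^2=0
sum(d^2) = 2.
Step 3: rho = 1 - 6*2 / (7*(7^2 - 1)) = 1 - 12/336 = 0.964286.
Step 4: Under H0, t = rho * sqrt((n-2)/(1-rho^2)) = 8.1408 ~ t(5).
Step 5: Two-sided p-value from the t-distribution with 5 df = 0.000454.
Step 6: alpha = 0.05. reject H0.

rho = 0.9643, p = 0.000454, reject H0 at alpha = 0.05.


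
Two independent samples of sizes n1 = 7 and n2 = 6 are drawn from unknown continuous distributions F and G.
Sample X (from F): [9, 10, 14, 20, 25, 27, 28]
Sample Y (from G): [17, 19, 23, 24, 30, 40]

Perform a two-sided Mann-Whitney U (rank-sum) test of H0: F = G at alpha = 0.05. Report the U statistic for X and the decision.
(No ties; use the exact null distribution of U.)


Step 1: Combine and sort all 13 observations; assign midranks.
sorted (value, group): (9,X), (10,X), (14,X), (17,Y), (19,Y), (20,X), (23,Y), (24,Y), (25,X), (27,X), (28,X), (30,Y), (40,Y)
ranks: 9->1, 10->2, 14->3, 17->4, 19->5, 20->6, 23->7, 24->8, 25->9, 27->10, 28->11, 30->12, 40->13
Step 2: Rank sum for X: R1 = 1 + 2 + 3 + 6 + 9 + 10 + 11 = 42.
Step 3: U_X = R1 - n1(n1+1)/2 = 42 - 7*8/2 = 42 - 28 = 14.
       U_Y = n1*n2 - U_X = 42 - 14 = 28.
Step 4: No ties, so the exact null distribution of U (based on enumerating the C(13,7) = 1716 equally likely rank assignments) gives the two-sided p-value.
Step 5: p-value = 0.365967; compare to alpha = 0.05. fail to reject H0.

U_X = 14, p = 0.365967, fail to reject H0 at alpha = 0.05.


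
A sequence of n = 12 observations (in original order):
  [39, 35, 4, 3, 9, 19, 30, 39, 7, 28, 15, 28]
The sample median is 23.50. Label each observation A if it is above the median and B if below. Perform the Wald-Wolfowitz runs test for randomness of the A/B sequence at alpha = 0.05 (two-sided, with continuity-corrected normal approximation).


Step 1: Compute median = 23.50; label A = above, B = below.
Labels in order: AABBBBAABABA  (n_A = 6, n_B = 6)
Step 2: Count runs R = 7.
Step 3: Under H0 (random ordering), E[R] = 2*n_A*n_B/(n_A+n_B) + 1 = 2*6*6/12 + 1 = 7.0000.
        Var[R] = 2*n_A*n_B*(2*n_A*n_B - n_A - n_B) / ((n_A+n_B)^2 * (n_A+n_B-1)) = 4320/1584 = 2.7273.
        SD[R] = 1.6514.
Step 4: R = E[R], so z = 0 with no continuity correction.
Step 5: Two-sided p-value via normal approximation = 2*(1 - Phi(|z|)) = 1.000000.
Step 6: alpha = 0.05. fail to reject H0.

R = 7, z = 0.0000, p = 1.000000, fail to reject H0.


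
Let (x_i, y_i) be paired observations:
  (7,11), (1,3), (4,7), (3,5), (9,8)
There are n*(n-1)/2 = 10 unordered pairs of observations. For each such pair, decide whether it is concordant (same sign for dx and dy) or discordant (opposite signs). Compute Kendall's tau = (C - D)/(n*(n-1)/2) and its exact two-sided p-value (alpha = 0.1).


Step 1: Enumerate the 10 unordered pairs (i,j) with i<j and classify each by sign(x_j-x_i) * sign(y_j-y_i).
  (1,2):dx=-6,dy=-8->C; (1,3):dx=-3,dy=-4->C; (1,4):dx=-4,dy=-6->C; (1,5):dx=+2,dy=-3->D
  (2,3):dx=+3,dy=+4->C; (2,4):dx=+2,dy=+2->C; (2,5):dx=+8,dy=+5->C; (3,4):dx=-1,dy=-2->C
  (3,5):dx=+5,dy=+1->C; (4,5):dx=+6,dy=+3->C
Step 2: C = 9, D = 1, total pairs = 10.
Step 3: tau = (C - D)/(n(n-1)/2) = (9 - 1)/10 = 0.800000.
Step 4: Exact two-sided p-value (enumerate n! = 120 permutations of y under H0): p = 0.083333.
Step 5: alpha = 0.1. reject H0.

tau_b = 0.8000 (C=9, D=1), p = 0.083333, reject H0.


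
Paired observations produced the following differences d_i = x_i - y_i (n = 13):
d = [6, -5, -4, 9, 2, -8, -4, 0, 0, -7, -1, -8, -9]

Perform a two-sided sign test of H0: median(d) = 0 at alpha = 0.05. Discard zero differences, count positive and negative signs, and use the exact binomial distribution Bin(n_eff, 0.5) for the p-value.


Step 1: Discard zero differences. Original n = 13; n_eff = number of nonzero differences = 11.
Nonzero differences (with sign): +6, -5, -4, +9, +2, -8, -4, -7, -1, -8, -9
Step 2: Count signs: positive = 3, negative = 8.
Step 3: Under H0: P(positive) = 0.5, so the number of positives S ~ Bin(11, 0.5).
Step 4: Two-sided exact p-value = sum of Bin(11,0.5) probabilities at or below the observed probability = 0.226562.
Step 5: alpha = 0.05. fail to reject H0.

n_eff = 11, pos = 3, neg = 8, p = 0.226562, fail to reject H0.


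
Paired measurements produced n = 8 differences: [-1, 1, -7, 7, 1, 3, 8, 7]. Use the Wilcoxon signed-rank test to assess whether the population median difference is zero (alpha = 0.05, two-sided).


Step 1: Drop any zero differences (none here) and take |d_i|.
|d| = [1, 1, 7, 7, 1, 3, 8, 7]
Step 2: Midrank |d_i| (ties get averaged ranks).
ranks: |1|->2, |1|->2, |7|->6, |7|->6, |1|->2, |3|->4, |8|->8, |7|->6
Step 3: Attach original signs; sum ranks with positive sign and with negative sign.
W+ = 2 + 6 + 2 + 4 + 8 + 6 = 28
W- = 2 + 6 = 8
(Check: W+ + W- = 36 should equal n(n+1)/2 = 36.)
Step 4: Test statistic W = min(W+, W-) = 8.
Step 5: Ties in |d|, so use the tie-corrected normal approximation.
        E[W] = n(n+1)/4 = 8*9/4 = 18.
        Tie groups: |d|=1 (t=3), |d|=7 (t=3); sum(t^3 - t) = 48.
        Var[W] = n(n+1)(2n+1)/24 - sum(t^3-t)/48 = 1224/24 - 48/48 = 50.
        z = (W - E[W]) / sqrt(Var[W]) = (8 - 18) / 7.0711 = -1.4142.
        Two-sided p = 2*Phi(z) = 0.157299.
Step 6: alpha = 0.05. fail to reject H0.

W+ = 28, W- = 8, W = min = 8, p = 0.157299, fail to reject H0.


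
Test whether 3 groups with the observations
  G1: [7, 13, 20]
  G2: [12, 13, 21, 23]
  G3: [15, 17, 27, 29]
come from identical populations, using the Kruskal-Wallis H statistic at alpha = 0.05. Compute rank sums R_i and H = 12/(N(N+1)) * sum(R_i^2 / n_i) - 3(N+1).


Step 1: Combine all N = 11 observations and assign midranks.
sorted (value, group, rank): (7,G1,1), (12,G2,2), (13,G1,3.5), (13,G2,3.5), (15,G3,5), (17,G3,6), (20,G1,7), (21,G2,8), (23,G2,9), (27,G3,10), (29,G3,11)
Step 2: Sum ranks within each group.
R_1 = 11.5 (n_1 = 3)
R_2 = 22.5 (n_2 = 4)
R_3 = 32 (n_3 = 4)
Step 3: H = 12/(N(N+1)) * sum(R_i^2/n_i) - 3(N+1)
     = 12/(11*12) * (11.5^2/3 + 22.5^2/4 + 32^2/4) - 3*12
     = 0.090909 * 426.646 - 36
     = 2.785985.
Step 4: Ties present; correction factor C = 1 - 6/(11^3 - 11) = 0.995455. Corrected H = 2.785985 / 0.995455 = 2.798706.
Step 5: Under H0, H ~ chi^2(2); p-value = 0.246757.
Step 6: alpha = 0.05. fail to reject H0.

H = 2.7987, df = 2, p = 0.246757, fail to reject H0.


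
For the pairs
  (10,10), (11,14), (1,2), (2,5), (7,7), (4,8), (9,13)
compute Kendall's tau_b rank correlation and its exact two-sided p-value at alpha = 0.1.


Step 1: Enumerate the 21 unordered pairs (i,j) with i<j and classify each by sign(x_j-x_i) * sign(y_j-y_i).
  (1,2):dx=+1,dy=+4->C; (1,3):dx=-9,dy=-8->C; (1,4):dx=-8,dy=-5->C; (1,5):dx=-3,dy=-3->C
  (1,6):dx=-6,dy=-2->C; (1,7):dx=-1,dy=+3->D; (2,3):dx=-10,dy=-12->C; (2,4):dx=-9,dy=-9->C
  (2,5):dx=-4,dy=-7->C; (2,6):dx=-7,dy=-6->C; (2,7):dx=-2,dy=-1->C; (3,4):dx=+1,dy=+3->C
  (3,5):dx=+6,dy=+5->C; (3,6):dx=+3,dy=+6->C; (3,7):dx=+8,dy=+11->C; (4,5):dx=+5,dy=+2->C
  (4,6):dx=+2,dy=+3->C; (4,7):dx=+7,dy=+8->C; (5,6):dx=-3,dy=+1->D; (5,7):dx=+2,dy=+6->C
  (6,7):dx=+5,dy=+5->C
Step 2: C = 19, D = 2, total pairs = 21.
Step 3: tau = (C - D)/(n(n-1)/2) = (19 - 2)/21 = 0.809524.
Step 4: Exact two-sided p-value (enumerate n! = 5040 permutations of y under H0): p = 0.010714.
Step 5: alpha = 0.1. reject H0.

tau_b = 0.8095 (C=19, D=2), p = 0.010714, reject H0.


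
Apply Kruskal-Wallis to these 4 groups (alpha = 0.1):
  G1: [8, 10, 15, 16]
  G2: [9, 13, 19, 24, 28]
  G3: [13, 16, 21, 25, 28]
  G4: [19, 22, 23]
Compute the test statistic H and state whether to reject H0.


Step 1: Combine all N = 17 observations and assign midranks.
sorted (value, group, rank): (8,G1,1), (9,G2,2), (10,G1,3), (13,G2,4.5), (13,G3,4.5), (15,G1,6), (16,G1,7.5), (16,G3,7.5), (19,G2,9.5), (19,G4,9.5), (21,G3,11), (22,G4,12), (23,G4,13), (24,G2,14), (25,G3,15), (28,G2,16.5), (28,G3,16.5)
Step 2: Sum ranks within each group.
R_1 = 17.5 (n_1 = 4)
R_2 = 46.5 (n_2 = 5)
R_3 = 54.5 (n_3 = 5)
R_4 = 34.5 (n_4 = 3)
Step 3: H = 12/(N(N+1)) * sum(R_i^2/n_i) - 3(N+1)
     = 12/(17*18) * (17.5^2/4 + 46.5^2/5 + 54.5^2/5 + 34.5^2/3) - 3*18
     = 0.039216 * 1499.81 - 54
     = 4.816176.
Step 4: Ties present; correction factor C = 1 - 24/(17^3 - 17) = 0.995098. Corrected H = 4.816176 / 0.995098 = 4.839901.
Step 5: Under H0, H ~ chi^2(3); p-value = 0.183903.
Step 6: alpha = 0.1. fail to reject H0.

H = 4.8399, df = 3, p = 0.183903, fail to reject H0.


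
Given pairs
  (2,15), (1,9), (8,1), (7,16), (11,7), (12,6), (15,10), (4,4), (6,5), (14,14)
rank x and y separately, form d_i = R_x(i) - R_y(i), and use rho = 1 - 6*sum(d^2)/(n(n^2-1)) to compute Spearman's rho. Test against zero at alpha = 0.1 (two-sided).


Step 1: Rank x and y separately (midranks; no ties here).
rank(x): 2->2, 1->1, 8->6, 7->5, 11->7, 12->8, 15->10, 4->3, 6->4, 14->9
rank(y): 15->9, 9->6, 1->1, 16->10, 7->5, 6->4, 10->7, 4->2, 5->3, 14->8
Step 2: d_i = R_x(i) - R_y(i); compute d_i^2.
  (2-9)^2=49, (1-6)^2=25, (6-1)^2=25, (5-10)^2=25, (7-5)^2=4, (8-4)^2=16, (10-7)^2=9, (3-2)^2=1, (4-3)^2=1, (9-8)^2=1
sum(d^2) = 156.
Step 3: rho = 1 - 6*156 / (10*(10^2 - 1)) = 1 - 936/990 = 0.054545.
Step 4: Under H0, t = rho * sqrt((n-2)/(1-rho^2)) = 0.1545 ~ t(8).
Step 5: Two-sided p-value from the t-distribution with 8 df = 0.881036.
Step 6: alpha = 0.1. fail to reject H0.

rho = 0.0545, p = 0.881036, fail to reject H0 at alpha = 0.1.


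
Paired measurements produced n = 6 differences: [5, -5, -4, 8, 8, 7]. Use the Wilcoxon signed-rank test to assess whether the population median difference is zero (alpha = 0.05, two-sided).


Step 1: Drop any zero differences (none here) and take |d_i|.
|d| = [5, 5, 4, 8, 8, 7]
Step 2: Midrank |d_i| (ties get averaged ranks).
ranks: |5|->2.5, |5|->2.5, |4|->1, |8|->5.5, |8|->5.5, |7|->4
Step 3: Attach original signs; sum ranks with positive sign and with negative sign.
W+ = 2.5 + 5.5 + 5.5 + 4 = 17.5
W- = 2.5 + 1 = 3.5
(Check: W+ + W- = 21 should equal n(n+1)/2 = 21.)
Step 4: Test statistic W = min(W+, W-) = 3.5.
Step 5: Ties in |d|, so use the tie-corrected normal approximation.
        E[W] = n(n+1)/4 = 6*7/4 = 10.5.
        Tie groups: |d|=5 (t=2), |d|=8 (t=2); sum(t^3 - t) = 12.
        Var[W] = n(n+1)(2n+1)/24 - sum(t^3-t)/48 = 546/24 - 12/48 = 22.5.
        z = (W - E[W]) / sqrt(Var[W]) = (3.5 - 10.5) / 4.7434 = -1.4757.
        Two-sided p = 2*Phi(z) = 0.140017.
Step 6: alpha = 0.05. fail to reject H0.

W+ = 17.5, W- = 3.5, W = min = 3.5, p = 0.140017, fail to reject H0.


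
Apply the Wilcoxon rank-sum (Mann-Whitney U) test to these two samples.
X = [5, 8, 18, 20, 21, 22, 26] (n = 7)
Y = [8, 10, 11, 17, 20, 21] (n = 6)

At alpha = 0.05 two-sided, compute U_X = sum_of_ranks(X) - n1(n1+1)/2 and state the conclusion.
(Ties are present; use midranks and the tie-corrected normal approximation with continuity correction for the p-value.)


Step 1: Combine and sort all 13 observations; assign midranks.
sorted (value, group): (5,X), (8,X), (8,Y), (10,Y), (11,Y), (17,Y), (18,X), (20,X), (20,Y), (21,X), (21,Y), (22,X), (26,X)
ranks: 5->1, 8->2.5, 8->2.5, 10->4, 11->5, 17->6, 18->7, 20->8.5, 20->8.5, 21->10.5, 21->10.5, 22->12, 26->13
Step 2: Rank sum for X: R1 = 1 + 2.5 + 7 + 8.5 + 10.5 + 12 + 13 = 54.5.
Step 3: U_X = R1 - n1(n1+1)/2 = 54.5 - 7*8/2 = 54.5 - 28 = 26.5.
       U_Y = n1*n2 - U_X = 42 - 26.5 = 15.5.
Step 4: Ties are present, so use the tie-corrected normal approximation (with continuity correction) for the p-value.
Step 5: p-value = 0.473221; compare to alpha = 0.05. fail to reject H0.

U_X = 26.5, p = 0.473221, fail to reject H0 at alpha = 0.05.


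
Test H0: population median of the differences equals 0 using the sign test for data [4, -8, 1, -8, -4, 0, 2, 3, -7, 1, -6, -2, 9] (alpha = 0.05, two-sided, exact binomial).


Step 1: Discard zero differences. Original n = 13; n_eff = number of nonzero differences = 12.
Nonzero differences (with sign): +4, -8, +1, -8, -4, +2, +3, -7, +1, -6, -2, +9
Step 2: Count signs: positive = 6, negative = 6.
Step 3: Under H0: P(positive) = 0.5, so the number of positives S ~ Bin(12, 0.5).
Step 4: Two-sided exact p-value = sum of Bin(12,0.5) probabilities at or below the observed probability = 1.000000.
Step 5: alpha = 0.05. fail to reject H0.

n_eff = 12, pos = 6, neg = 6, p = 1.000000, fail to reject H0.


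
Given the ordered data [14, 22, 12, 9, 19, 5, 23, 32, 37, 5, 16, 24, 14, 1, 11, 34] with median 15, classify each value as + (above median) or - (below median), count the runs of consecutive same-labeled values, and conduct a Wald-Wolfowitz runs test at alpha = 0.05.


Step 1: Compute median = 15; label A = above, B = below.
Labels in order: BABBABAAABAABBBA  (n_A = 8, n_B = 8)
Step 2: Count runs R = 10.
Step 3: Under H0 (random ordering), E[R] = 2*n_A*n_B/(n_A+n_B) + 1 = 2*8*8/16 + 1 = 9.0000.
        Var[R] = 2*n_A*n_B*(2*n_A*n_B - n_A - n_B) / ((n_A+n_B)^2 * (n_A+n_B-1)) = 14336/3840 = 3.7333.
        SD[R] = 1.9322.
Step 4: Continuity-corrected z = (R - 0.5 - E[R]) / SD[R] = (10 - 0.5 - 9.0000) / 1.9322 = 0.2588.
Step 5: Two-sided p-value via normal approximation = 2*(1 - Phi(|z|)) = 0.795809.
Step 6: alpha = 0.05. fail to reject H0.

R = 10, z = 0.2588, p = 0.795809, fail to reject H0.


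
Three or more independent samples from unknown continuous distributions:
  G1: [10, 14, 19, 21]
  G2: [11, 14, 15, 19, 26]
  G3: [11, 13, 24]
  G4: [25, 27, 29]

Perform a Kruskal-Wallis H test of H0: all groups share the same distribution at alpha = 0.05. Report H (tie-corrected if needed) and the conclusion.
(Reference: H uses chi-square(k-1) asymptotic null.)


Step 1: Combine all N = 15 observations and assign midranks.
sorted (value, group, rank): (10,G1,1), (11,G2,2.5), (11,G3,2.5), (13,G3,4), (14,G1,5.5), (14,G2,5.5), (15,G2,7), (19,G1,8.5), (19,G2,8.5), (21,G1,10), (24,G3,11), (25,G4,12), (26,G2,13), (27,G4,14), (29,G4,15)
Step 2: Sum ranks within each group.
R_1 = 25 (n_1 = 4)
R_2 = 36.5 (n_2 = 5)
R_3 = 17.5 (n_3 = 3)
R_4 = 41 (n_4 = 3)
Step 3: H = 12/(N(N+1)) * sum(R_i^2/n_i) - 3(N+1)
     = 12/(15*16) * (25^2/4 + 36.5^2/5 + 17.5^2/3 + 41^2/3) - 3*16
     = 0.050000 * 1085.12 - 48
     = 6.255833.
Step 4: Ties present; correction factor C = 1 - 18/(15^3 - 15) = 0.994643. Corrected H = 6.255833 / 0.994643 = 6.289527.
Step 5: Under H0, H ~ chi^2(3); p-value = 0.098343.
Step 6: alpha = 0.05. fail to reject H0.

H = 6.2895, df = 3, p = 0.098343, fail to reject H0.
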